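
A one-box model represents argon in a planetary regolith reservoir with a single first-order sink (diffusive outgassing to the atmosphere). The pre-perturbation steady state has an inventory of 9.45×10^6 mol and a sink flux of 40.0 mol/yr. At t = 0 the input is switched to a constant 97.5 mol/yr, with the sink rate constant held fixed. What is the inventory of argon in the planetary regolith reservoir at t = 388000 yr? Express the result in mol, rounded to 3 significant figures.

2.04×10^7 mol

τ = M₀/F₀ = 9.45×10^6/40.0 = 236200 yr; rate constant k = 1/τ.
New steady state M_∞ = F₁/k = F₁·τ = 97.5 × 236200 = 2.3034×10^7 mol.
M(t) = M_∞ + (M₀ − M_∞)·e^(−t/τ); t/τ = 388000/236200 = 1.642, so e^(−t/τ) = 0.1935.
M(t) = 2.3034×10^7 − 1.358×10^7 × 0.1935 = 2.0405×10^7 mol.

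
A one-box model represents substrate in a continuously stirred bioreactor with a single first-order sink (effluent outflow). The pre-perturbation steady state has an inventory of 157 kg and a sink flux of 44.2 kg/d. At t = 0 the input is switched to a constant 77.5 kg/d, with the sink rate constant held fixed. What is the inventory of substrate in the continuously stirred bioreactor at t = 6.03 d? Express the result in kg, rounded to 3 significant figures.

τ = M₀/F₀ = 157/44.2 = 3.552 d; rate constant k = 1/τ.
New steady state M_∞ = F₁/k = F₁·τ = 77.5 × 3.552 = 275.28 kg.
M(t) = M_∞ + (M₀ − M_∞)·e^(−t/τ); t/τ = 6.03/3.552 = 1.698, so e^(−t/τ) = 0.1831.
M(t) = 275.28 − 118.3 × 0.1831 = 253.62 kg.

254 kg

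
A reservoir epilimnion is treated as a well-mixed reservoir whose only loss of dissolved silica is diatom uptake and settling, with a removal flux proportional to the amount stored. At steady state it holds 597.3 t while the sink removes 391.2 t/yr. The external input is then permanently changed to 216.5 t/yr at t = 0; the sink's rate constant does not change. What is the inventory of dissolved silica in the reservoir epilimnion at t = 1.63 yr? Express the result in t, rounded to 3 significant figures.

422 t

Residence time τ = M₀/F₀ = 1.527 yr. The eventual steady state is M_∞ = M₀·(F₁/F₀) = 597.3 × 216.5/391.2 = 330.56 t.
The anomaly ΔM(t) = M(t) − M_∞ decays as ΔM₀·e^(−t/τ) with ΔM₀ = 597.3 − 330.56 = 266.7 t.
At t = 1.63 yr, e^(−t/τ) = e^(−1.068) = 0.3438, so ΔM = 91.72 t and M = 330.56 + 91.72 = 422.28 t.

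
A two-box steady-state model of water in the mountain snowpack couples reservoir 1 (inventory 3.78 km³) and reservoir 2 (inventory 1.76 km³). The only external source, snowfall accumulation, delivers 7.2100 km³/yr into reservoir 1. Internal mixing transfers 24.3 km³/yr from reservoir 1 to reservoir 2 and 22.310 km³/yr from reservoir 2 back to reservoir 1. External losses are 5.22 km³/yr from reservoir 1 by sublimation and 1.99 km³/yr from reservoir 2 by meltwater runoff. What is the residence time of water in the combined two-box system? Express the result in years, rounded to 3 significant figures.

Residence time in the combined system uses the total inventory and the total *external* removal — internal exchanges between the two boxes cancel.
M_total = 3.78 + 1.76 = 5.5400 km³.
ΣF_external_out = 5.22 + 1.99 = 7.2100 km³/yr.
τ = M_total / ΣF_ext = 5.5400 / 7.2100 = 0.7684 yr.

0.768 yr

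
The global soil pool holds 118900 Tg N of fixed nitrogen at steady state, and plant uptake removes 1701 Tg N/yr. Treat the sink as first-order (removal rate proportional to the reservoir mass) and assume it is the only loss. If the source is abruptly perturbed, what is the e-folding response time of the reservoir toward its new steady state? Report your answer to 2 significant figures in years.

70 yr

For a linear reservoir the response time equals the residence time τ = M/F.
τ = 118900 / 1701 = 69.90 yr.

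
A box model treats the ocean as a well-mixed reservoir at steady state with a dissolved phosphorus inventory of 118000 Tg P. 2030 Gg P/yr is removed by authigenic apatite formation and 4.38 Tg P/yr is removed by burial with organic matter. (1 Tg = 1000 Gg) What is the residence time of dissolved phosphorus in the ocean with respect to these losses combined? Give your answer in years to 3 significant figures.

18400 yr

Convert the authigenic apatite formation flux: 2030 Gg P/yr = 2.030 Tg P/yr.
Total removal = 2.030 + 4.380 = 6.4100 Tg P/yr.
τ = M / ΣF_out = 118000 / 6.4100 = 18410 yr.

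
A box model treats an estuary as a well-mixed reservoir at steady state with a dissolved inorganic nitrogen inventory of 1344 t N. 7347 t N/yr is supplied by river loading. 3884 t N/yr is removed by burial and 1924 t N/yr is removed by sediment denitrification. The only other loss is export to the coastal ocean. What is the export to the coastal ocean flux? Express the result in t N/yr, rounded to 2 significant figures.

1500 t N/yr

At steady state ΣF_in = ΣF_out.
ΣF_in = 7347.0 t N/yr.
Export to the coastal ocean flux = ΣF_in − (3884 + 1924) = 7347.0 − 5808 = 1539 t N/yr.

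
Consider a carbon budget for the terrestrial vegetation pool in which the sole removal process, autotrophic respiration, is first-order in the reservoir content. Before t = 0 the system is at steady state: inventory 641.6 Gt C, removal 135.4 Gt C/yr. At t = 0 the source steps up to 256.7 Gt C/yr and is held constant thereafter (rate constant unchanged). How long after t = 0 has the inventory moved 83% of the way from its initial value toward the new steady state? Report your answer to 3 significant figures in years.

τ = M₀/F₀ = 641.6/135.4 = 4.739 yr.
The remaining gap fraction is e^(−t/τ); 83% covered ⇒ e^(−t/τ) = 0.170.
t = −τ ln(0.170) = 4.739 × 1.772 = 8.397 yr.

8.40 yr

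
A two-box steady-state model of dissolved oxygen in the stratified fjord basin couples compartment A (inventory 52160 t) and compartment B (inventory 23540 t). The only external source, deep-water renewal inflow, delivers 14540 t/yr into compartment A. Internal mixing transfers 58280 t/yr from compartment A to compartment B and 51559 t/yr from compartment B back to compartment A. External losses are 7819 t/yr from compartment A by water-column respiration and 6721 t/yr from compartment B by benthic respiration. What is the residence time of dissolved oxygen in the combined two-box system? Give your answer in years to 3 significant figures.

5.21 yr

For the system as a whole, the A↔B exchange is internal and contributes nothing to the throughput; only the external sinks remove mass.
M_total = 52160 + 23540 = 75700 t.
ΣF_external_out = 7819 + 6721 = 14540 t/yr.
τ = M_total / ΣF_ext = 75700 / 14540 = 5.206 yr.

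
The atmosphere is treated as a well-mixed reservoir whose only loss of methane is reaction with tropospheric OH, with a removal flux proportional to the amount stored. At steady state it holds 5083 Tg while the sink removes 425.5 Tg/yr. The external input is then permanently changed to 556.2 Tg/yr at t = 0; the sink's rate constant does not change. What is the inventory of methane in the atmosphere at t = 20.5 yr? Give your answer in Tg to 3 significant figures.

6360 Tg

τ = M₀/F₀ = 5083/425.5 = 11.95 yr; rate constant k = 1/τ.
New steady state M_∞ = F₁/k = F₁·τ = 556.2 × 11.95 = 6644.3 Tg.
M(t) = M_∞ + (M₀ − M_∞)·e^(−t/τ); t/τ = 20.5/11.95 = 1.716, so e^(−t/τ) = 0.1798.
M(t) = 6644.3 − 1561 × 0.1798 = 6363.7 Tg.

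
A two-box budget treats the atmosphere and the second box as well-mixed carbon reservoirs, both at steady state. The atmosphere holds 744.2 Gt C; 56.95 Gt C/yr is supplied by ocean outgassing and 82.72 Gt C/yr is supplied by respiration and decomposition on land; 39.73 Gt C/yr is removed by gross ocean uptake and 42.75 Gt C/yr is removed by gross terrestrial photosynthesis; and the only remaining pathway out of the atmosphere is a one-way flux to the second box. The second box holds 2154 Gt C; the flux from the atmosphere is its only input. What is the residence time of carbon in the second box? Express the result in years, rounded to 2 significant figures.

38 yr

Balance the atmosphere: ΣF_in = 56.95 + 82.72 = 139.67 Gt C/yr.
Flux to the second box = ΣF_in − (39.73 + 42.75) = 57.190 Gt C/yr.
At steady state the output of the second box equals its input, 57.190 Gt C/yr.
τ = M / F = 2154 / 57.190 = 37.66 yr.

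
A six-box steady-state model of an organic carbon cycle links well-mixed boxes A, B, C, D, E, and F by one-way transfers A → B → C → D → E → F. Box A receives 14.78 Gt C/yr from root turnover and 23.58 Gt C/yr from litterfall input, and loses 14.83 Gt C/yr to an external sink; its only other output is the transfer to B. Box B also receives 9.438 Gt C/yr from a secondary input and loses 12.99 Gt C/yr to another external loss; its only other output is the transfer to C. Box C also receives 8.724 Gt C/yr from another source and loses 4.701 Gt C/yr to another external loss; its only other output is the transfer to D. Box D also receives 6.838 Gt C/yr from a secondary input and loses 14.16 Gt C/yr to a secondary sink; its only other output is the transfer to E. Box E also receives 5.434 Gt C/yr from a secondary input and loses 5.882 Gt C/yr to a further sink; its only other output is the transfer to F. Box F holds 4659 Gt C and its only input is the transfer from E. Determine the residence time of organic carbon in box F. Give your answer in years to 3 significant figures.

287 yr

Box A: F(A→B) = (14.78 + 23.58) − 14.83 = 23.530 Gt C/yr.
Box B: F(B→C) = (23.530 + 9.438) − 12.99 = 19.978 Gt C/yr.
Box C: F(C→D) = (19.978 + 8.724) − 4.701 = 24.001 Gt C/yr.
Box D: F(D→E) = (24.001 + 6.838) − 14.16 = 16.679 Gt C/yr.
Box E: F(E→F) = (16.679 + 5.434) − 5.882 = 16.231 Gt C/yr.
Box F throughput = its input = 16.231 Gt C/yr; τ = 4659 / 16.231 = 287.0 yr.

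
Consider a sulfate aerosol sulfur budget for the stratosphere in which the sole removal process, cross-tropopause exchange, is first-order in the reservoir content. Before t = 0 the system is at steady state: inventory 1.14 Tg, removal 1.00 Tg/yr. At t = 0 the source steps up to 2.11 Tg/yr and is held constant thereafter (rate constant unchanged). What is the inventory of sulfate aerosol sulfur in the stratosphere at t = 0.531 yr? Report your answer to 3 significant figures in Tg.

1.61 Tg

Residence time τ = M₀/F₀ = 1.140 yr. The eventual steady state is M_∞ = M₀·(F₁/F₀) = 1.14 × 2.11/1.00 = 2.4054 Tg.
The anomaly ΔM(t) = M(t) − M_∞ decays as ΔM₀·e^(−t/τ) with ΔM₀ = 1.14 − 2.4054 = −1.265 Tg.
At t = 0.531 yr, e^(−t/τ) = e^(−0.4658) = 0.6276, so ΔM = −0.7942 Tg and M = 2.4054 − 0.7942 = 1.6112 Tg.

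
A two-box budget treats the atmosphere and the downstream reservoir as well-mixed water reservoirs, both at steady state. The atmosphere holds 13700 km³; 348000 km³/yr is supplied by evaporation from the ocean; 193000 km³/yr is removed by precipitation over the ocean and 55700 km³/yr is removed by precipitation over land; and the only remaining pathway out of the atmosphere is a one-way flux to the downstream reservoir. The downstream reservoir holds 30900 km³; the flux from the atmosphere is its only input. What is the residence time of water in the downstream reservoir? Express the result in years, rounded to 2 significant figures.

Balance the atmosphere: ΣF_in = 348000 km³/yr.
Flux to the downstream reservoir = ΣF_in − (193000 + 55700) = 99300 km³/yr.
At steady state the output of the downstream reservoir equals its input, 99300 km³/yr.
τ = M / F = 30900 / 99300 = 0.3112 yr.

0.31 yr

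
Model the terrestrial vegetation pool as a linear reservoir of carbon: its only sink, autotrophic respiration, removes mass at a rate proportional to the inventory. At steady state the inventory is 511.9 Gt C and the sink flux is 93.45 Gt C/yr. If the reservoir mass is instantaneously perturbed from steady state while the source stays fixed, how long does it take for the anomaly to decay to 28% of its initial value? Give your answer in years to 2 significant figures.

For a linear reservoir the anomaly decays as exp(−t/τ) with τ = M/F = 511.9/93.45 = 5.478 yr.
exp(−t/τ) = 0.28 ⇒ t = −τ ln(0.28) = 5.478 × 1.273 = 6.973 yr.

7.0 yr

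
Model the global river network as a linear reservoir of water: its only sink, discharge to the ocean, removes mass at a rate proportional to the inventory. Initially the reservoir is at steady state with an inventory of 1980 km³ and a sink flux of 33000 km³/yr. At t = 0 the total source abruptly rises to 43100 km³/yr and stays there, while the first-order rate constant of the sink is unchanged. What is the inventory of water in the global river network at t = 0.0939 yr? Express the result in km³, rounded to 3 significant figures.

Residence time τ = M₀/F₀ = 0.06000 yr. The eventual steady state is M_∞ = M₀·(F₁/F₀) = 1980 × 43100/33000 = 2586.0 km³.
The anomaly ΔM(t) = M(t) − M_∞ decays as ΔM₀·e^(−t/τ) with ΔM₀ = 1980 − 2586.0 = −606.0 km³.
At t = 0.0939 yr, e^(−t/τ) = e^(−1.565) = 0.2091, so ΔM = −126.7 km³ and M = 2586.0 − 126.7 = 2459.3 km³.

2460 km³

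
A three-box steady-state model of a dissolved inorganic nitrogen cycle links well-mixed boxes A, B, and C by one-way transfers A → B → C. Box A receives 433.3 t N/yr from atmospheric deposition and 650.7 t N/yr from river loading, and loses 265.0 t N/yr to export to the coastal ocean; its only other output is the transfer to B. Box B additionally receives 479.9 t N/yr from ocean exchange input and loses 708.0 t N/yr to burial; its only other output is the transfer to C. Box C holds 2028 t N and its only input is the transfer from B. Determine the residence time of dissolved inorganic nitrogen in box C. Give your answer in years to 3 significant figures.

3.43 yr

Box A: F(A→B) = (433.3 + 650.7) − 265.0 = 819.00 t N/yr.
Box B: F(B→C) = (819.00 + 479.9) − 708.0 = 590.90 t N/yr.
Box C throughput = its input = 590.90 t N/yr; τ = 2028 / 590.90 = 3.432 yr.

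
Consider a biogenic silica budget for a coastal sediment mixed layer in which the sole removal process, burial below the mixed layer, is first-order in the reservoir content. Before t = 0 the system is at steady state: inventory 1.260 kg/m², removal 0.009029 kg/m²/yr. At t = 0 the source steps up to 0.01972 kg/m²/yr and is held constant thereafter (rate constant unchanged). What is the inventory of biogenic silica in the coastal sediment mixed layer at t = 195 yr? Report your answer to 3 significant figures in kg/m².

The sink rate constant is k = F₀/M₀ = 0.009029/1.260 = 0.007166 yr⁻¹.
Solving dM/dt = F₁ − kM with M(0) = M₀ gives M(t) = F₁/k + (M₀ − F₁/k)·e^(−kt).
F₁/k = 0.01972/0.007166 = 2.7519 kg/m²; kt = 0.007166 × 195 = 1.397, e^(−kt) = 0.2473.
M(195) = 2.7519 + (1.260 − 2.7519) × 0.2473 = 2.7519 − 0.3689 = 2.3830 kg/m².

2.38 kg/m²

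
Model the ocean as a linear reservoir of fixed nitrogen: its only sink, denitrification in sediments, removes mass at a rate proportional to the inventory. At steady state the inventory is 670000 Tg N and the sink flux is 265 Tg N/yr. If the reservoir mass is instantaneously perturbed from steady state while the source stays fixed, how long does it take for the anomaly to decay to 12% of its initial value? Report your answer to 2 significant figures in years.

5400 yr

For a linear reservoir the anomaly decays as exp(−t/τ) with τ = M/F = 670000/265 = 2528 yr.
exp(−t/τ) = 0.12 ⇒ t = −τ ln(0.12) = 2528 × 2.120 = 5361 yr.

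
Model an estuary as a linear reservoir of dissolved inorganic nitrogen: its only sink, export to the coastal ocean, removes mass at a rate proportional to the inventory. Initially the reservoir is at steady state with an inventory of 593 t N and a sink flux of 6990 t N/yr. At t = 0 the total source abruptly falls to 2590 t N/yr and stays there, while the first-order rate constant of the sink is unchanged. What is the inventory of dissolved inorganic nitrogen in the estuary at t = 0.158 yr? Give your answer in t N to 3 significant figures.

278 t N

τ = M₀/F₀ = 593/6990 = 0.08484 yr; rate constant k = 1/τ.
New steady state M_∞ = F₁/k = F₁·τ = 2590 × 0.08484 = 219.72 t N.
M(t) = M_∞ + (M₀ − M_∞)·e^(−t/τ); t/τ = 0.158/0.08484 = 1.862, so e^(−t/τ) = 0.1553.
M(t) = 219.72 + 373.3 × 0.1553 = 277.69 t N.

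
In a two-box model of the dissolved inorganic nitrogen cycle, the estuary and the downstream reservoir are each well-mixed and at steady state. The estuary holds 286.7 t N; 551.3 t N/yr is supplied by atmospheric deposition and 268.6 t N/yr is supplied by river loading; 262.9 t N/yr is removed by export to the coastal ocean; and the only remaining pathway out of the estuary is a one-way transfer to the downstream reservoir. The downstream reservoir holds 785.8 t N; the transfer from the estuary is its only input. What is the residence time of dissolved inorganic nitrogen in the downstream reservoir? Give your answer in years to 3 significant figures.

1.41 yr

Balance the estuary: ΣF_in = 551.3 + 268.6 = 819.90 t N/yr.
Transfer to the downstream reservoir = ΣF_in − (262.9) = 557.00 t N/yr.
At steady state the output of the downstream reservoir equals its input, 557.00 t N/yr.
τ = M / F = 785.8 / 557.00 = 1.411 yr.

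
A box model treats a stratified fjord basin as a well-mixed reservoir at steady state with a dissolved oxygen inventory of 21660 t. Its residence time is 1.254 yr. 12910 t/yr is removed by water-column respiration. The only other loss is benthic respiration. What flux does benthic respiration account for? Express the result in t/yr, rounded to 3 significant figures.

Total removal F = M/τ = 21660 / 1.254 = 17270 t/yr.
Benthic respiration = F − (12910) = 17270 − 12910 = 4363 t/yr.

4360 t/yr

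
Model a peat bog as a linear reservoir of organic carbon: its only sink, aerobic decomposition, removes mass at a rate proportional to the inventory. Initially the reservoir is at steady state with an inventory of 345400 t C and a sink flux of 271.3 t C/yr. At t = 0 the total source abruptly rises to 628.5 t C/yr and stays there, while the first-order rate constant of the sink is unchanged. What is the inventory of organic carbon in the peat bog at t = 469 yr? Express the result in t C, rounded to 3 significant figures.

486000 t C

Residence time τ = M₀/F₀ = 1273 yr. The eventual steady state is M_∞ = M₀·(F₁/F₀) = 345400 × 628.5/271.3 = 800160 t C.
The anomaly ΔM(t) = M(t) − M_∞ decays as ΔM₀·e^(−t/τ) with ΔM₀ = 345400 − 800160 = −454800 t C.
At t = 469 yr, e^(−t/τ) = e^(−0.3684) = 0.6919, so ΔM = −314600 t C and M = 800160 − 314600 = 485530 t C.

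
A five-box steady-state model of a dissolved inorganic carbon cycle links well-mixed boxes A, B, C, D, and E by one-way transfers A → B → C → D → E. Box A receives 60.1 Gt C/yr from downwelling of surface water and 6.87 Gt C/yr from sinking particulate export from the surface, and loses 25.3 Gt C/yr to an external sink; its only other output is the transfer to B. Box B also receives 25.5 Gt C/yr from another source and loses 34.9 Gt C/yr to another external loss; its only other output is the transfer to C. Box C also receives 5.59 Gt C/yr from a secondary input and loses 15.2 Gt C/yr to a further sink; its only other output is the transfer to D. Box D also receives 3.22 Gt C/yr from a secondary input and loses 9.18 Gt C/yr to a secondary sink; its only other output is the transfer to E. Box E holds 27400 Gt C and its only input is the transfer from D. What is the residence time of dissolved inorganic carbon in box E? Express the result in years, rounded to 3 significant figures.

Box A: F(A→B) = (60.1 + 6.87) − 25.3 = 41.670 Gt C/yr.
Box B: F(B→C) = (41.670 + 25.5) − 34.9 = 32.270 Gt C/yr.
Box C: F(C→D) = (32.270 + 5.59) − 15.2 = 22.660 Gt C/yr.
Box D: F(D→E) = (22.660 + 3.22) − 9.18 = 16.700 Gt C/yr.
Box E throughput = its input = 16.700 Gt C/yr; τ = 27400 / 16.700 = 1641 yr.

1640 yr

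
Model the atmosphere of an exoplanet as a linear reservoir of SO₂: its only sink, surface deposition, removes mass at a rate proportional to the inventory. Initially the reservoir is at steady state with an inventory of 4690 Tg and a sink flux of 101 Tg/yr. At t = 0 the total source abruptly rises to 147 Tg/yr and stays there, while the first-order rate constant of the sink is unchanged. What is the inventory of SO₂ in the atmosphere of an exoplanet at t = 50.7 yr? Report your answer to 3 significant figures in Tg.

6110 Tg

The sink rate constant is k = F₀/M₀ = 101/4690 = 0.02154 yr⁻¹.
Solving dM/dt = F₁ − kM with M(0) = M₀ gives M(t) = F₁/k + (M₀ − F₁/k)·e^(−kt).
F₁/k = 147/0.02154 = 6826.0 Tg; kt = 0.02154 × 50.7 = 1.092, e^(−kt) = 0.3356.
M(50.7) = 6826.0 + (4690 − 6826.0) × 0.3356 = 6826.0 − 716.9 = 6109.2 Tg.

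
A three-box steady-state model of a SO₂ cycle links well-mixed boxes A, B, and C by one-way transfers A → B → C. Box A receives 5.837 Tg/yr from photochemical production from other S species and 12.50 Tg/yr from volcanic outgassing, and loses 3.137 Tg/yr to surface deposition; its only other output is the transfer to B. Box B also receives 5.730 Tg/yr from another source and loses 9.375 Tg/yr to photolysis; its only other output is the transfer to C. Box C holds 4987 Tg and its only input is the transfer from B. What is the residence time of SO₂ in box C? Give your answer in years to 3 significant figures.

Box A: F(A→B) = (5.837 + 12.50) − 3.137 = 15.200 Tg/yr.
Box B: F(B→C) = (15.200 + 5.730) − 9.375 = 11.555 Tg/yr.
Box C throughput = its input = 11.555 Tg/yr; τ = 4987 / 11.555 = 431.6 yr.

432 yr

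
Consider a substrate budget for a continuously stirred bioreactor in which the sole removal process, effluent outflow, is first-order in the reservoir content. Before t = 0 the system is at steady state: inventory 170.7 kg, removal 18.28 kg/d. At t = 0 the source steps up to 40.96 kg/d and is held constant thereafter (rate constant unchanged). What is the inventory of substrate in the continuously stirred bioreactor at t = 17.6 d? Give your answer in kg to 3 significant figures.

350 kg

Residence time τ = M₀/F₀ = 9.338 d. The eventual steady state is M_∞ = M₀·(F₁/F₀) = 170.7 × 40.96/18.28 = 382.49 kg.
The anomaly ΔM(t) = M(t) − M_∞ decays as ΔM₀·e^(−t/τ) with ΔM₀ = 170.7 − 382.49 = −211.8 kg.
At t = 17.6 d, e^(−t/τ) = e^(−1.885) = 0.1519, so ΔM = −32.16 kg and M = 382.49 − 32.16 = 350.32 kg.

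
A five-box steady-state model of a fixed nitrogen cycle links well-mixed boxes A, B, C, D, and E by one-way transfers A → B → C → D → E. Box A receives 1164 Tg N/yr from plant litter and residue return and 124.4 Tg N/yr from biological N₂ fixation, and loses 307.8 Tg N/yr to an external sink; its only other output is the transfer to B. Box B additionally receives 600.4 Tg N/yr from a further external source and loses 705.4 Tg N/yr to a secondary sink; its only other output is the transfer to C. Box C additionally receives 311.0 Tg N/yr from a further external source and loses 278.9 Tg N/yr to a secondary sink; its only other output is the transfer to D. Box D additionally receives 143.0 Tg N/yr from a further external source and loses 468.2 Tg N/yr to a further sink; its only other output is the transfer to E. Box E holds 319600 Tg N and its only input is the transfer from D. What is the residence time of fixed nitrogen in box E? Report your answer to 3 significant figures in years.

Box A: F(A→B) = (1164 + 124.4) − 307.8 = 980.60 Tg N/yr.
Box B: F(B→C) = (980.60 + 600.4) − 705.4 = 875.60 Tg N/yr.
Box C: F(C→D) = (875.60 + 311.0) − 278.9 = 907.70 Tg N/yr.
Box D: F(D→E) = (907.70 + 143.0) − 468.2 = 582.50 Tg N/yr.
Box E throughput = its input = 582.50 Tg N/yr; τ = 319600 / 582.50 = 548.7 yr.

549 yr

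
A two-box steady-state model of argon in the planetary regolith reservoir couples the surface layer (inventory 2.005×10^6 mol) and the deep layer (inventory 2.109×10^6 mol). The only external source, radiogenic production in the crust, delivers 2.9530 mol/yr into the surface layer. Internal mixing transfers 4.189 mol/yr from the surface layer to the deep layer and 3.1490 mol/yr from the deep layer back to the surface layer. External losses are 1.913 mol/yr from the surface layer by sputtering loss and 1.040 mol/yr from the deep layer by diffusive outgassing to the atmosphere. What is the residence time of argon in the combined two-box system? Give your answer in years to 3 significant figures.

1.39×10^6 yr

Treat the two boxes together as one reservoir: the mixing fluxes between them are internal recycling, so τ = ΣM / Σ(external losses).
M_total = 2.005×10^6 + 2.109×10^6 = 4.1140×10^6 mol.
ΣF_external_out = 1.913 + 1.040 = 2.9530 mol/yr.
τ = M_total / ΣF_ext = 4.1140×10^6 / 2.9530 = 1.393×10^6 yr.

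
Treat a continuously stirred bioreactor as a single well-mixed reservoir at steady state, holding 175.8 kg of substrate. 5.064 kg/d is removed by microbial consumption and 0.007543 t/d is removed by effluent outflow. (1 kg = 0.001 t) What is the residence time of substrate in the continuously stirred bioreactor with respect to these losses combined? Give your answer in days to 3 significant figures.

Convert the effluent outflow flux: 0.007543 t/d = 7.543 kg/d.
Total removal = 5.064 + 7.543 = 12.607 kg/d.
τ = M / ΣF_out = 175.8 / 12.607 = 13.94 d.

13.9 d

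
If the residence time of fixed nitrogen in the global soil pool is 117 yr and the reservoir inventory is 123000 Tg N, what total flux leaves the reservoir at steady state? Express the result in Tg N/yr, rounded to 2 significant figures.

1100 Tg N/yr

F = M / τ = 123000 / 117 = 1051 Tg N/yr.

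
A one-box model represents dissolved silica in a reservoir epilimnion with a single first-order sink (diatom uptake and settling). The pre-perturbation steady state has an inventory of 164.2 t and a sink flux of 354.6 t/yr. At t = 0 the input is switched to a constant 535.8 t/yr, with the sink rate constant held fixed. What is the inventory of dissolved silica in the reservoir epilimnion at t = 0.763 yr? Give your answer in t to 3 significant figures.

The sink rate constant is k = F₀/M₀ = 354.6/164.2 = 2.160 yr⁻¹.
Solving dM/dt = F₁ − kM with M(0) = M₀ gives M(t) = F₁/k + (M₀ − F₁/k)·e^(−kt).
F₁/k = 535.8/2.160 = 248.11 t; kt = 2.160 × 0.763 = 1.648, e^(−kt) = 0.1925.
M(0.763) = 248.11 + (164.2 − 248.11) × 0.1925 = 248.11 − 16.15 = 231.96 t.

232 t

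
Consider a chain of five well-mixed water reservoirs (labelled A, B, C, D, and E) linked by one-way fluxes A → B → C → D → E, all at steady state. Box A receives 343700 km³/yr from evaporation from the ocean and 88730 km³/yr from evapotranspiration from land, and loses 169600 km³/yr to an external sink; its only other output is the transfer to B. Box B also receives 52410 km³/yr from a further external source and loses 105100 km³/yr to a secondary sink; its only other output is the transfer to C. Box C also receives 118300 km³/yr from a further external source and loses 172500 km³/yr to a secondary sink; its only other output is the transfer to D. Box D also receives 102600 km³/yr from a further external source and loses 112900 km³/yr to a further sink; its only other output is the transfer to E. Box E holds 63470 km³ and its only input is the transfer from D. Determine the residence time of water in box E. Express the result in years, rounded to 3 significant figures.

Box A: F(A→B) = (343700 + 88730) − 169600 = 262830 km³/yr.
Box B: F(B→C) = (262830 + 52410) − 105100 = 210140 km³/yr.
Box C: F(C→D) = (210140 + 118300) − 172500 = 155940 km³/yr.
Box D: F(D→E) = (155940 + 102600) − 112900 = 145640 km³/yr.
Box E throughput = its input = 145640 km³/yr; τ = 63470 / 145640 = 0.4358 yr.

0.436 yr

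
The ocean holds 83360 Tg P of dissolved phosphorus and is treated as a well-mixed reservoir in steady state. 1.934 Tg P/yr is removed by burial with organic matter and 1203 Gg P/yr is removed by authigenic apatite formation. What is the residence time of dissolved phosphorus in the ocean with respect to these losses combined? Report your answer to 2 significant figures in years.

27000 yr

Convert the authigenic apatite formation flux: 1203 Gg P/yr = 1.203 Tg P/yr.
Total removal = 1.934 + 1.203 = 3.1370 Tg P/yr.
τ = M / ΣF_out = 83360 / 3.1370 = 26570 yr.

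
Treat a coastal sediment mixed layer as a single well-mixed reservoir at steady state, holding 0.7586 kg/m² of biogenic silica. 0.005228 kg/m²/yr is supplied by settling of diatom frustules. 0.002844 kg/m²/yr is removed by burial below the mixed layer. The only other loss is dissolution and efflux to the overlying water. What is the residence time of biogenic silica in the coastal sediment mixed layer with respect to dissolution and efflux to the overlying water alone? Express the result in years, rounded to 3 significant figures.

318 yr

At steady state ΣF_in = ΣF_out.
ΣF_in = 0.0052280 kg/m²/yr.
Dissolution and efflux to the overlying water flux = ΣF_in − (0.002844) = 0.0052280 − 0.002844 = 0.002384 kg/m²/yr.
τ = M / F = 0.7586 / 0.002384 = 318.2 yr.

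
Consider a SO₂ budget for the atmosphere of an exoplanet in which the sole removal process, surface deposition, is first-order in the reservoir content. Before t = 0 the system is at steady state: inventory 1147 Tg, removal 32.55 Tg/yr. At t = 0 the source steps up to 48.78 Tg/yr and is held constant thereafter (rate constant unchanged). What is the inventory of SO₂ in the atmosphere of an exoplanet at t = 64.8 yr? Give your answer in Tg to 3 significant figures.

1630 Tg

τ = M₀/F₀ = 1147/32.55 = 35.24 yr; rate constant k = 1/τ.
New steady state M_∞ = F₁/k = F₁·τ = 48.78 × 35.24 = 1718.9 Tg.
M(t) = M_∞ + (M₀ − M_∞)·e^(−t/τ); t/τ = 64.8/35.24 = 1.839, so e^(−t/τ) = 0.1590.
M(t) = 1718.9 − 571.9 × 0.1590 = 1628.0 Tg.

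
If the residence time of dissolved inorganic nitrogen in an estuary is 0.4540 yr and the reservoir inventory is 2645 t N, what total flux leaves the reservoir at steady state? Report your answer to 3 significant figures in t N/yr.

5830 t N/yr

F = M / τ = 2645 / 0.4540 = 5826 t N/yr.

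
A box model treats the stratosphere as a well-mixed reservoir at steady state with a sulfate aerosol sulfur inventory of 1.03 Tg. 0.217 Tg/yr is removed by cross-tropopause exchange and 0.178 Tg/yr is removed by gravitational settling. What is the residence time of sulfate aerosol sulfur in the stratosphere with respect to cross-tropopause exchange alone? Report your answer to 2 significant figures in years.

4.7 yr

Residence time with respect to a single sink: τ = M / F_sink.
τ = 1.03 / 0.217 = 4.747 yr.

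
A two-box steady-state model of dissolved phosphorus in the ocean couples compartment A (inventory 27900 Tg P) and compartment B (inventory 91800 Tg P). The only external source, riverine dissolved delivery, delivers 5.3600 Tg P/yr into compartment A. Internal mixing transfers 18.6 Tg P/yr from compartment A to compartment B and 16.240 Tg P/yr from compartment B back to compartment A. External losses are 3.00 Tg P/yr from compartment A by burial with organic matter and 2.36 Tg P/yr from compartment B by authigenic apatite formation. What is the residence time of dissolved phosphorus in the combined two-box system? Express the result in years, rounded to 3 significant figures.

Residence time in the combined system uses the total inventory and the total *external* removal — internal exchanges between the two boxes cancel.
M_total = 27900 + 91800 = 119700 Tg P.
ΣF_external_out = 3.00 + 2.36 = 5.3600 Tg P/yr.
τ = M_total / ΣF_ext = 119700 / 5.3600 = 22330 yr.

22300 yr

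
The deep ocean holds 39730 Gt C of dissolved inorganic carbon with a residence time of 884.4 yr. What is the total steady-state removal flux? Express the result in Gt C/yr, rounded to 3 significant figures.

44.9 Gt C/yr

F = M / τ = 39730 / 884.4 = 44.92 Gt C/yr.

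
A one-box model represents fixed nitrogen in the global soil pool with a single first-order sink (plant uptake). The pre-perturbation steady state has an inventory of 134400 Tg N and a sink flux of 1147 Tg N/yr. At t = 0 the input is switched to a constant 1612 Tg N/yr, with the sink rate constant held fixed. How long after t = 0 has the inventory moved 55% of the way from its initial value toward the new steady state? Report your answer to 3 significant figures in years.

93.6 yr

τ = M₀/F₀ = 134400/1147 = 117.2 yr.
The remaining gap fraction is e^(−t/τ); 55% covered ⇒ e^(−t/τ) = 0.450.
t = −τ ln(0.450) = 117.2 × 0.7985 = 93.57 yr.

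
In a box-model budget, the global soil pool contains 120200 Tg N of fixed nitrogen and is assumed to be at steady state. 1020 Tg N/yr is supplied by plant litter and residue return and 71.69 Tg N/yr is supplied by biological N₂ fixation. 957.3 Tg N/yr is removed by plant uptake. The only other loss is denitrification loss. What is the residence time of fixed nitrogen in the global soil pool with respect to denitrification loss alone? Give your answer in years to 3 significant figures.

At steady state ΣF_in = ΣF_out.
ΣF_in = 1020 + 71.69 = 1091.7 Tg N/yr.
Denitrification loss flux = ΣF_in − (957.3) = 1091.7 − 957.3 = 134.4 Tg N/yr.
τ = M / F = 120200 / 134.4 = 894.4 yr.

894 yr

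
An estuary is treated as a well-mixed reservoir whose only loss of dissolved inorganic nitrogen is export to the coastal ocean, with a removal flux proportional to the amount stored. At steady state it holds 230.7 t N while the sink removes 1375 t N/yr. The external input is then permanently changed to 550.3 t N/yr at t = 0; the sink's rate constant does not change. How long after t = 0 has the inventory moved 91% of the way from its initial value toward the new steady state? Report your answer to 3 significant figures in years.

τ = M₀/F₀ = 230.7/1375 = 0.1678 yr.
The remaining gap fraction is e^(−t/τ); 91% covered ⇒ e^(−t/τ) = 0.0900.
t = −τ ln(0.0900) = 0.1678 × 2.408 = 0.4040 yr.

0.404 yr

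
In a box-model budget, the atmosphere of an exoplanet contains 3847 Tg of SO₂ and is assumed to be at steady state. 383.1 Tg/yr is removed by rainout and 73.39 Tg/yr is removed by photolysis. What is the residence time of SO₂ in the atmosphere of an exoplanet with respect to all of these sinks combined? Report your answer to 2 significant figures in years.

8.4 yr

Total removal flux = 383.1 + 73.39 = 456.49 Tg/yr.
τ = M / ΣF_out = 3847 / 456.49 = 8.427 yr.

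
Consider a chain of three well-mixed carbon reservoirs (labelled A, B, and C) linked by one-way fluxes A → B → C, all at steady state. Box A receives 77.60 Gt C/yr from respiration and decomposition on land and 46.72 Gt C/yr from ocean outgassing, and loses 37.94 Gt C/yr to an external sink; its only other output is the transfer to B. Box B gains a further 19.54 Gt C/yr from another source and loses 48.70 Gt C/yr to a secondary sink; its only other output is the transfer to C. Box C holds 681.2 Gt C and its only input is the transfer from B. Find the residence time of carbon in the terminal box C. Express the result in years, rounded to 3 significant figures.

Box A: F(A→B) = (77.60 + 46.72) − 37.94 = 86.380 Gt C/yr.
Box B: F(B→C) = (86.380 + 19.54) − 48.70 = 57.220 Gt C/yr.
Box C throughput = its input = 57.220 Gt C/yr; τ = 681.2 / 57.220 = 11.90 yr.

11.9 yr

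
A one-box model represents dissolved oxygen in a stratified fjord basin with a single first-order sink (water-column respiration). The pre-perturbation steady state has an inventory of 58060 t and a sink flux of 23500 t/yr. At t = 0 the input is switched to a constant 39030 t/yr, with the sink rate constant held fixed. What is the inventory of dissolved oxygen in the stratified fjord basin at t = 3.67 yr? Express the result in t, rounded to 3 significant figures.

87700 t

Residence time τ = M₀/F₀ = 2.471 yr. The eventual steady state is M_∞ = M₀·(F₁/F₀) = 58060 × 39030/23500 = 96429 t.
The anomaly ΔM(t) = M(t) − M_∞ decays as ΔM₀·e^(−t/τ) with ΔM₀ = 58060 − 96429 = −38370 t.
At t = 3.67 yr, e^(−t/τ) = e^(−1.485) = 0.2264, so ΔM = −8687 t and M = 96429 − 8687 = 87742 t.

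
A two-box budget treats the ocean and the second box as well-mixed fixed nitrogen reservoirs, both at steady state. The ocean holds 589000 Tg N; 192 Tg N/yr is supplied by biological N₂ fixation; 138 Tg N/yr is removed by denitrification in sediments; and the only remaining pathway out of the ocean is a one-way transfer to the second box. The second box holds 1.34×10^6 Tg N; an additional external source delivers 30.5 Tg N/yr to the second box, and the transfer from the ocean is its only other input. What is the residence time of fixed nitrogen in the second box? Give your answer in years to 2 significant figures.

16000 yr

Balance the ocean: ΣF_in = 192.00 Tg N/yr.
Transfer to the second box = ΣF_in − (138) = 54.000 Tg N/yr.
Total input to the second box = 54.000 + 30.5 = 84.500 Tg N/yr; at steady state this equals its total output.
τ = M / F = 1.34×10^6 / 84.500 = 15860 yr.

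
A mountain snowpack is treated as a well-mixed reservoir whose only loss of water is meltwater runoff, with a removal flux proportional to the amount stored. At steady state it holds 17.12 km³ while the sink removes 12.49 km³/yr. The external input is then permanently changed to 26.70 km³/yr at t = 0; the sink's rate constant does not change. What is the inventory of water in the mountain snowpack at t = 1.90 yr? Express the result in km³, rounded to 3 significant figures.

31.7 km³

The sink rate constant is k = F₀/M₀ = 12.49/17.12 = 0.7296 yr⁻¹.
Solving dM/dt = F₁ − kM with M(0) = M₀ gives M(t) = F₁/k + (M₀ − F₁/k)·e^(−kt).
F₁/k = 26.70/0.7296 = 36.598 km³; kt = 0.7296 × 1.90 = 1.386, e^(−kt) = 0.2500.
M(1.90) = 36.598 + (17.12 − 36.598) × 0.2500 = 36.598 − 4.870 = 31.728 km³.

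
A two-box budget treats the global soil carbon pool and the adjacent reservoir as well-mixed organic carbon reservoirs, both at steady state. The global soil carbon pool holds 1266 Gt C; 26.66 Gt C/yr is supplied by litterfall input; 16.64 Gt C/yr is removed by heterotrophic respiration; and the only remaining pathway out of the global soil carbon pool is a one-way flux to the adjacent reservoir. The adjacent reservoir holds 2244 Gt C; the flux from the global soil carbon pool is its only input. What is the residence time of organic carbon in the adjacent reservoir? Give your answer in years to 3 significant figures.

Balance the global soil carbon pool: ΣF_in = 26.660 Gt C/yr.
Flux to the adjacent reservoir = ΣF_in − (16.64) = 10.020 Gt C/yr.
At steady state the output of the adjacent reservoir equals its input, 10.020 Gt C/yr.
τ = M / F = 2244 / 10.020 = 224.0 yr.

224 yr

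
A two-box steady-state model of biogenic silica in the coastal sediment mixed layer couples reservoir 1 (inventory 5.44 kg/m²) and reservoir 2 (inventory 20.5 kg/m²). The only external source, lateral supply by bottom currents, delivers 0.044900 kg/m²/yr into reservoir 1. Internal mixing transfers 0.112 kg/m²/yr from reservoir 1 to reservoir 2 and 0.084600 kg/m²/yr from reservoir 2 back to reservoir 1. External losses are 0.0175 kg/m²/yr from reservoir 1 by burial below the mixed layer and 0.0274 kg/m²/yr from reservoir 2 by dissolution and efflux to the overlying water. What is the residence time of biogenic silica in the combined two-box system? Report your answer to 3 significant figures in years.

For the system as a whole, the A↔B exchange is internal and contributes nothing to the throughput; only the external sinks remove mass.
M_total = 5.44 + 20.5 = 25.940 kg/m².
ΣF_external_out = 0.0175 + 0.0274 = 0.044900 kg/m²/yr.
τ = M_total / ΣF_ext = 25.940 / 0.044900 = 577.7 yr.

578 yr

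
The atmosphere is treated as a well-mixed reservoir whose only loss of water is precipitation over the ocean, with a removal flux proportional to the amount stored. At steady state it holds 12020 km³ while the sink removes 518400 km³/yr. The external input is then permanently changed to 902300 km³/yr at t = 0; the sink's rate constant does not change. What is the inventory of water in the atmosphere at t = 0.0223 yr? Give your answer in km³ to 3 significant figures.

Residence time τ = M₀/F₀ = 0.02319 yr. The eventual steady state is M_∞ = M₀·(F₁/F₀) = 12020 × 902300/518400 = 20921 km³.
The anomaly ΔM(t) = M(t) − M_∞ decays as ΔM₀·e^(−t/τ) with ΔM₀ = 12020 − 20921 = −8901 km³.
At t = 0.0223 yr, e^(−t/τ) = e^(−0.9618) = 0.3822, so ΔM = −3402 km³ and M = 20921 − 3402 = 17519 km³.

17500 km³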